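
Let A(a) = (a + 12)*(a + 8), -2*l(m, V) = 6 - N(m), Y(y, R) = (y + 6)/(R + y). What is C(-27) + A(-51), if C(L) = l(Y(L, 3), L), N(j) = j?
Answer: 26791/16 ≈ 1674.4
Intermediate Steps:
Y(y, R) = (6 + y)/(R + y)
l(m, V) = -3 + m/2 (l(m, V) = -(6 - m)/2 = -3 + m/2)
A(a) = (8 + a)*(12 + a) (A(a) = (12 + a)*(8 + a) = (8 + a)*(12 + a))
C(L) = -3 + (6 + L)/(2*(3 + L)) (C(L) = -3 + ((6 + L)/(3 + L))/2 = -3 + (6 + L)/(2*(3 + L)))
C(-27) + A(-51) = (-12 - 5*(-27))/(2*(3 - 27)) + (96 + (-51)**2 + 20*(-51)) = (1/2)*(-12 + 135)/(-24) + (96 + 2601 - 1020) = (1/2)*(-1/24)*123 + 1677 = -41/16 + 1677 = 26791/16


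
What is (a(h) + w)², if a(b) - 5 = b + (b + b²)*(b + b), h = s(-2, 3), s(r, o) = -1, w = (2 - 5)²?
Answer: 169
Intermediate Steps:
w = 9 (w = (-3)² = 9)
h = -1
a(b) = 5 + b + 2*b*(b + b²) (a(b) = 5 + (b + (b + b²)*(b + b)) = 5 + (b + (b + b²)*(2*b)) = 5 + (b + 2*b*(b + b²)) = 5 + b + 2*b*(b + b²))
(a(h) + w)² = ((5 - 1 + 2*(-1)² + 2*(-1)³) + 9)² = ((5 - 1 + 2*1 + 2*(-1)) + 9)² = ((5 - 1 + 2 - 2) + 9)² = (4 + 9)² = 13² = 169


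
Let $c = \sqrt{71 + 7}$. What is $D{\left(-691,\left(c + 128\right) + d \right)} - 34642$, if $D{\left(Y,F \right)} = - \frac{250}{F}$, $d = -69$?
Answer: $- \frac{117901476}{3403} + \frac{250 \sqrt{78}}{3403} \approx -34646.0$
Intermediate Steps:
$c = \sqrt{78} \approx 8.8318$
$D{\left(-691,\left(c + 128\right) + d \right)} - 34642 = - \frac{250}{\left(\sqrt{78} + 128\right) - 69} - 34642 = - \frac{250}{\left(128 + \sqrt{78}\right) - 69} - 34642 = - \frac{250}{59 + \sqrt{78}} - 34642 = -34642 - \frac{250}{59 + \sqrt{78}}$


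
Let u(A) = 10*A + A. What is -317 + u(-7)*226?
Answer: -17719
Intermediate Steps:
u(A) = 11*A
-317 + u(-7)*226 = -317 + (11*(-7))*226 = -317 - 77*226 = -317 - 17402 = -17719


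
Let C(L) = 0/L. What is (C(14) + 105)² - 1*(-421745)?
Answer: 432770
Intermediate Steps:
C(L) = 0
(C(14) + 105)² - 1*(-421745) = (0 + 105)² - 1*(-421745) = 105² + 421745 = 11025 + 421745 = 432770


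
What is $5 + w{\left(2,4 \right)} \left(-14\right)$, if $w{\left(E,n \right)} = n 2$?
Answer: $-107$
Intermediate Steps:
$w{\left(E,n \right)} = 2 n$
$5 + w{\left(2,4 \right)} \left(-14\right) = 5 + 2 \cdot 4 \left(-14\right) = 5 + 8 \left(-14\right) = 5 - 112 = -107$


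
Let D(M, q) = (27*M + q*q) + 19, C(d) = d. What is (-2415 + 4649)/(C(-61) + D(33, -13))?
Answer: 1117/509 ≈ 2.1945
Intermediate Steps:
D(M, q) = 19 + q² + 27*M (D(M, q) = (27*M + q²) + 19 = (q² + 27*M) + 19 = 19 + q² + 27*M)
(-2415 + 4649)/(C(-61) + D(33, -13)) = (-2415 + 4649)/(-61 + (19 + (-13)² + 27*33)) = 2234/(-61 + (19 + 169 + 891)) = 2234/(-61 + 1079) = 2234/1018 = 2234*(1/1018) = 1117/509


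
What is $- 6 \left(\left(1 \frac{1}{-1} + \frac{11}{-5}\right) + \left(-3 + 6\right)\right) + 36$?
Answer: $\frac{186}{5} \approx 37.2$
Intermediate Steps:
$- 6 \left(\left(1 \frac{1}{-1} + \frac{11}{-5}\right) + \left(-3 + 6\right)\right) + 36 = - 6 \left(\left(1 \left(-1\right) + 11 \left(- \frac{1}{5}\right)\right) + 3\right) + 36 = - 6 \left(\left(-1 - \frac{11}{5}\right) + 3\right) + 36 = - 6 \left(- \frac{16}{5} + 3\right) + 36 = \left(-6\right) \left(- \frac{1}{5}\right) + 36 = \frac{6}{5} + 36 = \frac{186}{5}$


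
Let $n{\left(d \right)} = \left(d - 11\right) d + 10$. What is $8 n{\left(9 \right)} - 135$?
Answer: $-199$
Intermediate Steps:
$n{\left(d \right)} = 10 + d \left(-11 + d\right)$ ($n{\left(d \right)} = \left(-11 + d\right) d + 10 = d \left(-11 + d\right) + 10 = 10 + d \left(-11 + d\right)$)
$8 n{\left(9 \right)} - 135 = 8 \left(10 + 9^{2} - 99\right) - 135 = 8 \left(10 + 81 - 99\right) - 135 = 8 \left(-8\right) - 135 = -64 - 135 = -199$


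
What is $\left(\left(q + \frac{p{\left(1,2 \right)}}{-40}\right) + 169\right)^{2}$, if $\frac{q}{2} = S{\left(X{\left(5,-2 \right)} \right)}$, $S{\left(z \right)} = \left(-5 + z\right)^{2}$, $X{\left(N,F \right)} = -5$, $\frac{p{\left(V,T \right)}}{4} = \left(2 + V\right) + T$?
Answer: $\frac{543169}{4} \approx 1.3579 \cdot 10^{5}$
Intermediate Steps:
$p{\left(V,T \right)} = 8 + 4 T + 4 V$ ($p{\left(V,T \right)} = 4 \left(\left(2 + V\right) + T\right) = 4 \left(2 + T + V\right) = 8 + 4 T + 4 V$)
$q = 200$ ($q = 2 \left(-5 - 5\right)^{2} = 2 \left(-10\right)^{2} = 2 \cdot 100 = 200$)
$\left(\left(q + \frac{p{\left(1,2 \right)}}{-40}\right) + 169\right)^{2} = \left(\left(200 + \frac{8 + 4 \cdot 2 + 4 \cdot 1}{-40}\right) + 169\right)^{2} = \left(\left(200 + \left(8 + 8 + 4\right) \left(- \frac{1}{40}\right)\right) + 169\right)^{2} = \left(\left(200 + 20 \left(- \frac{1}{40}\right)\right) + 169\right)^{2} = \left(\left(200 - \frac{1}{2}\right) + 169\right)^{2} = \left(\frac{399}{2} + 169\right)^{2} = \left(\frac{737}{2}\right)^{2} = \frac{543169}{4}$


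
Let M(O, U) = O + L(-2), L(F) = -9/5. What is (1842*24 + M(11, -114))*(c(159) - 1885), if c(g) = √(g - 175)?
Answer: -83349422 + 884344*I/5 ≈ -8.3349e+7 + 1.7687e+5*I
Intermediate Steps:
c(g) = √(-175 + g)
L(F) = -9/5 (L(F) = -9*⅕ = -9/5)
M(O, U) = -9/5 + O (M(O, U) = O - 9/5 = -9/5 + O)
(1842*24 + M(11, -114))*(c(159) - 1885) = (1842*24 + (-9/5 + 11))*(√(-175 + 159) - 1885) = (44208 + 46/5)*(√(-16) - 1885) = 221086*(4*I - 1885)/5 = 221086*(-1885 + 4*I)/5 = -83349422 + 884344*I/5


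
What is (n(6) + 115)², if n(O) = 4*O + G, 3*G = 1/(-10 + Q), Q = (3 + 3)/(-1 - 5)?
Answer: 21031396/1089 ≈ 19313.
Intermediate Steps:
Q = -1 (Q = 6/(-6) = 6*(-⅙) = -1)
G = -1/33 (G = 1/(3*(-10 - 1)) = (⅓)/(-11) = (⅓)*(-1/11) = -1/33 ≈ -0.030303)
n(O) = -1/33 + 4*O (n(O) = 4*O - 1/33 = -1/33 + 4*O)
(n(6) + 115)² = ((-1/33 + 4*6) + 115)² = ((-1/33 + 24) + 115)² = (791/33 + 115)² = (4586/33)² = 21031396/1089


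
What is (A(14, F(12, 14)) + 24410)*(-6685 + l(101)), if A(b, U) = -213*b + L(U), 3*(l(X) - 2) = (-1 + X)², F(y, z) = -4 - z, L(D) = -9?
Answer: -215239531/3 ≈ -7.1747e+7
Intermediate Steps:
l(X) = 2 + (-1 + X)²/3
A(b, U) = -9 - 213*b (A(b, U) = -213*b - 9 = -9 - 213*b)
(A(14, F(12, 14)) + 24410)*(-6685 + l(101)) = ((-9 - 213*14) + 24410)*(-6685 + (2 + (-1 + 101)²/3)) = ((-9 - 2982) + 24410)*(-6685 + (2 + (⅓)*100²)) = (-2991 + 24410)*(-6685 + (2 + (⅓)*10000)) = 21419*(-6685 + (2 + 10000/3)) = 21419*(-6685 + 10006/3) = 21419*(-10049/3) = -215239531/3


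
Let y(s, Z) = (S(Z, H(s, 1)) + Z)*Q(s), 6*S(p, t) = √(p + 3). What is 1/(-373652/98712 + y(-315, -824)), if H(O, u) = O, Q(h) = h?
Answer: 79035345486513/20514804155523463907 + 15986346705*I*√821/20514804155523463907 ≈ 3.8526e-6 + 2.2328e-8*I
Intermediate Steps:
S(p, t) = √(3 + p)/6 (S(p, t) = √(p + 3)/6 = √(3 + p)/6)
y(s, Z) = s*(Z + √(3 + Z)/6) (y(s, Z) = (√(3 + Z)/6 + Z)*s = (Z + √(3 + Z)/6)*s = s*(Z + √(3 + Z)/6))
1/(-373652/98712 + y(-315, -824)) = 1/(-373652/98712 + (⅙)*(-315)*(√(3 - 824) + 6*(-824))) = 1/(-373652*1/98712 + (⅙)*(-315)*(√(-821) - 4944)) = 1/(-93413/24678 + (⅙)*(-315)*(I*√821 - 4944)) = 1/(-93413/24678 + (⅙)*(-315)*(-4944 + I*√821)) = 1/(-93413/24678 + (259560 - 105*I*√821/2)) = 1/(6405328267/24678 - 105*I*√821/2)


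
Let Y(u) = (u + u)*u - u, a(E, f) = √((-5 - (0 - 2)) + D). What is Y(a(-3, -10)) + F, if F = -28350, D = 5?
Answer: -28346 - √2 ≈ -28347.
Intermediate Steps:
a(E, f) = √2 (a(E, f) = √((-5 - (0 - 2)) + 5) = √((-5 - 1*(-2)) + 5) = √((-5 + 2) + 5) = √(-3 + 5) = √2)
Y(u) = -u + 2*u² (Y(u) = (2*u)*u - u = 2*u² - u = -u + 2*u²)
Y(a(-3, -10)) + F = √2*(-1 + 2*√2) - 28350 = -28350 + √2*(-1 + 2*√2)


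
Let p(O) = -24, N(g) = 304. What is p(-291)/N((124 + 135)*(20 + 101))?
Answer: -3/38 ≈ -0.078947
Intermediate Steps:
p(-291)/N((124 + 135)*(20 + 101)) = -24/304 = -24*1/304 = -3/38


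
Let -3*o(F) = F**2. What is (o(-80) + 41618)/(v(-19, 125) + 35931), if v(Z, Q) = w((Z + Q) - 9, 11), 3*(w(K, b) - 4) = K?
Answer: 59227/53951 ≈ 1.0978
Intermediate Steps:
w(K, b) = 4 + K/3
v(Z, Q) = 1 + Q/3 + Z/3 (v(Z, Q) = 4 + ((Z + Q) - 9)/3 = 4 + ((Q + Z) - 9)/3 = 4 + (-9 + Q + Z)/3 = 4 + (-3 + Q/3 + Z/3) = 1 + Q/3 + Z/3)
o(F) = -F**2/3
(o(-80) + 41618)/(v(-19, 125) + 35931) = (-1/3*(-80)**2 + 41618)/((1 + (1/3)*125 + (1/3)*(-19)) + 35931) = (-1/3*6400 + 41618)/((1 + 125/3 - 19/3) + 35931) = (-6400/3 + 41618)/(109/3 + 35931) = 118454/(3*(107902/3)) = (118454/3)*(3/107902) = 59227/53951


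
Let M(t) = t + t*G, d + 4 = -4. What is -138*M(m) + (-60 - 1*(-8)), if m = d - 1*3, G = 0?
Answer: 1466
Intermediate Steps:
d = -8 (d = -4 - 4 = -8)
m = -11 (m = -8 - 1*3 = -8 - 3 = -11)
M(t) = t (M(t) = t + t*0 = t + 0 = t)
-138*M(m) + (-60 - 1*(-8)) = -138*(-11) + (-60 - 1*(-8)) = 1518 + (-60 + 8) = 1518 - 52 = 1466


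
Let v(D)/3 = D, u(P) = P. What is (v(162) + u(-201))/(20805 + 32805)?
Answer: 19/3574 ≈ 0.0053162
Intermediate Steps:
v(D) = 3*D
(v(162) + u(-201))/(20805 + 32805) = (3*162 - 201)/(20805 + 32805) = (486 - 201)/53610 = 285*(1/53610) = 19/3574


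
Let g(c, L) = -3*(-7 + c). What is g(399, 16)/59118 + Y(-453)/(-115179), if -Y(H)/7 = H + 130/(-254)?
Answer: -6839489384/144127053249 ≈ -0.047455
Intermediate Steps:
g(c, L) = 21 - 3*c
Y(H) = 455/127 - 7*H (Y(H) = -7*(H + 130/(-254)) = -7*(H + 130*(-1/254)) = -7*(H - 65/127) = -7*(-65/127 + H) = 455/127 - 7*H)
g(399, 16)/59118 + Y(-453)/(-115179) = (21 - 3*399)/59118 + (455/127 - 7*(-453))/(-115179) = (21 - 1197)*(1/59118) + (455/127 + 3171)*(-1/115179) = -1176*1/59118 + (403172/127)*(-1/115179) = -196/9853 - 403172/14627733 = -6839489384/144127053249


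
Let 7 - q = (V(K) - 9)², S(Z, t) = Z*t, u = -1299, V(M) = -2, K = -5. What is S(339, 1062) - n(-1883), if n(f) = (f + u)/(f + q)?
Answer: 718952764/1997 ≈ 3.6002e+5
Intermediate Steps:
q = -114 (q = 7 - (-2 - 9)² = 7 - 1*(-11)² = 7 - 1*121 = 7 - 121 = -114)
n(f) = (-1299 + f)/(-114 + f) (n(f) = (f - 1299)/(f - 114) = (-1299 + f)/(-114 + f))
S(339, 1062) - n(-1883) = 339*1062 - (-1299 - 1883)/(-114 - 1883) = 360018 - (-3182)/(-1997) = 360018 - (-1)*(-3182)/1997 = 360018 - 1*3182/1997 = 360018 - 3182/1997 = 718952764/1997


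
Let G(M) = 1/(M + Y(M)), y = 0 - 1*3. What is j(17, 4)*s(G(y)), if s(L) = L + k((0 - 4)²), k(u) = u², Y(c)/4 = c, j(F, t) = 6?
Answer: 7678/5 ≈ 1535.6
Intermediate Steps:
y = -3 (y = 0 - 3 = -3)
Y(c) = 4*c
G(M) = 1/(5*M) (G(M) = 1/(M + 4*M) = 1/(5*M))
s(L) = 256 + L (s(L) = L + ((0 - 4)²)² = L + ((-4)²)² = L + 16² = L + 256 = 256 + L)
j(17, 4)*s(G(y)) = 6*(256 + (⅕)/(-3)) = 6*(256 + (⅕)*(-⅓)) = 6*(256 - 1/15) = 6*(3839/15) = 7678/5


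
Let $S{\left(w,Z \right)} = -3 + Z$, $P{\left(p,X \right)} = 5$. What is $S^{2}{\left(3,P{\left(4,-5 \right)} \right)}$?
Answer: $4$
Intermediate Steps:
$S^{2}{\left(3,P{\left(4,-5 \right)} \right)} = \left(-3 + 5\right)^{2} = 2^{2} = 4$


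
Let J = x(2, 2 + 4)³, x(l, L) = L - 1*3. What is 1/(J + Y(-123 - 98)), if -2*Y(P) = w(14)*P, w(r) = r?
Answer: 1/1574 ≈ 0.00063532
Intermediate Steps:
Y(P) = -7*P
x(l, L) = -3 + L (x(l, L) = L - 3 = -3 + L)
J = 27 (J = (-3 + (2 + 4))³ = (-3 + 6)³ = 3³ = 27)
1/(J + Y(-123 - 98)) = 1/(27 - 7*(-123 - 98)) = 1/(27 - 7*(-221)) = 1/(27 + 1547) = 1/1574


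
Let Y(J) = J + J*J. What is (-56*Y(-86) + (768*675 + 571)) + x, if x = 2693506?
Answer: 2803117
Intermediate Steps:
Y(J) = J + J²
(-56*Y(-86) + (768*675 + 571)) + x = (-56*(-86*(1 - 86)) + (768*675 + 571)) + 2693506 = (-56*(-86*(-85)) + (518400 + 571)) + 2693506 = (-56*7310 + 518971) + 2693506 = (-1*409360 + 518971) + 2693506 = (-409360 + 518971) + 2693506 = 109611 + 2693506 = 2803117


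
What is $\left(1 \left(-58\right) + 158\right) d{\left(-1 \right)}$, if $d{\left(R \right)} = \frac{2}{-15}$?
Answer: $- \frac{40}{3} \approx -13.333$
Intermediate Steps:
$d{\left(R \right)} = - \frac{2}{15}$ ($d{\left(R \right)} = 2 \left(- \frac{1}{15}\right) = - \frac{2}{15}$)
$\left(1 \left(-58\right) + 158\right) d{\left(-1 \right)} = \left(1 \left(-58\right) + 158\right) \left(- \frac{2}{15}\right) = \left(-58 + 158\right) \left(- \frac{2}{15}\right) = 100 \left(- \frac{2}{15}\right) = - \frac{40}{3}$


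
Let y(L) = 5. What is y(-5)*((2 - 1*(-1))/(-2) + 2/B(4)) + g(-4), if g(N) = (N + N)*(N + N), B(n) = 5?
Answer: 117/2 ≈ 58.500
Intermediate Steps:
g(N) = 4*N² (g(N) = (2*N)*(2*N) = 4*N²)
y(-5)*((2 - 1*(-1))/(-2) + 2/B(4)) + g(-4) = 5*((2 - 1*(-1))/(-2) + 2/5) + 4*(-4)² = 5*((2 + 1)*(-½) + 2*(⅕)) + 4*16 = 5*(3*(-½) + ⅖) + 64 = 5*(-3/2 + ⅖) + 64 = 5*(-11/10) + 64 = -11/2 + 64 = 117/2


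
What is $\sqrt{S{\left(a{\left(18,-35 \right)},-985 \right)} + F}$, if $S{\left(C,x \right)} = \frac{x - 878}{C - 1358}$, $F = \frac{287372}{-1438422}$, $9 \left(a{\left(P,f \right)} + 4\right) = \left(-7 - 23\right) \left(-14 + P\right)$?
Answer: $\frac{\sqrt{10168972461633751998}}{2967464586} \approx 1.0746$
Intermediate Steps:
$a{\left(P,f \right)} = \frac{128}{3} - \frac{10 P}{3}$ ($a{\left(P,f \right)} = -4 + \frac{\left(-7 - 23\right) \left(-14 + P\right)}{9} = -4 + \frac{\left(-30\right) \left(-14 + P\right)}{9} = -4 + \frac{420 - 30 P}{9} = -4 - \left(- \frac{140}{3} + \frac{10 P}{3}\right) = \frac{128}{3} - \frac{10 P}{3}$)
$F = - \frac{143686}{719211}$ ($F = 287372 \left(- \frac{1}{1438422}\right) = - \frac{143686}{719211} \approx -0.19978$)
$S{\left(C,x \right)} = \frac{-878 + x}{-1358 + C}$
$\sqrt{S{\left(a{\left(18,-35 \right)},-985 \right)} + F} = \sqrt{\frac{-878 - 985}{-1358 + \left(\frac{128}{3} - 60\right)} - \frac{143686}{719211}} = \sqrt{\frac{1}{-1358 + \left(\frac{128}{3} - 60\right)} \left(-1863\right) - \frac{143686}{719211}} = \sqrt{\frac{1}{-1358 - \frac{52}{3}} \left(-1863\right) - \frac{143686}{719211}} = \sqrt{\frac{1}{- \frac{4126}{3}} \left(-1863\right) - \frac{143686}{719211}} = \sqrt{\left(- \frac{3}{4126}\right) \left(-1863\right) - \frac{143686}{719211}} = \sqrt{\frac{5589}{4126} - \frac{143686}{719211}} = \sqrt{\frac{3426821843}{2967464586}} = \frac{\sqrt{10168972461633751998}}{2967464586}$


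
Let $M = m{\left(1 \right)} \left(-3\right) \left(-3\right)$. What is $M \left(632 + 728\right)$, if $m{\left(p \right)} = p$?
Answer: $12240$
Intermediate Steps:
$M = 9$ ($M = 1 \left(-3\right) \left(-3\right) = \left(-3\right) \left(-3\right) = 9$)
$M \left(632 + 728\right) = 9 \left(632 + 728\right) = 9 \cdot 1360 = 12240$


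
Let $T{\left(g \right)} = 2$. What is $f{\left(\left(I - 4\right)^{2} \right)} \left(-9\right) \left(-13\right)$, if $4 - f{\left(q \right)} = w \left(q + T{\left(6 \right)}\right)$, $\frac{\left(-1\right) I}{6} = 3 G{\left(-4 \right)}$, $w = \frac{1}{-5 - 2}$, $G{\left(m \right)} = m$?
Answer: $\frac{544518}{7} \approx 77788.0$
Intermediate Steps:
$w = - \frac{1}{7}$ ($w = \frac{1}{-5 - 2} = \frac{1}{-7} = - \frac{1}{7} \approx -0.14286$)
$I = 72$ ($I = - 6 \cdot 3 \left(-4\right) = \left(-6\right) \left(-12\right) = 72$)
$f{\left(q \right)} = \frac{30}{7} + \frac{q}{7}$ ($f{\left(q \right)} = 4 - - \frac{q + 2}{7} = 4 - - \frac{2 + q}{7} = 4 - \left(- \frac{2}{7} - \frac{q}{7}\right) = 4 + \left(\frac{2}{7} + \frac{q}{7}\right) = \frac{30}{7} + \frac{q}{7}$)
$f{\left(\left(I - 4\right)^{2} \right)} \left(-9\right) \left(-13\right) = \left(\frac{30}{7} + \frac{\left(72 - 4\right)^{2}}{7}\right) \left(-9\right) \left(-13\right) = \left(\frac{30}{7} + \frac{68^{2}}{7}\right) \left(-9\right) \left(-13\right) = \left(\frac{30}{7} + \frac{1}{7} \cdot 4624\right) \left(-9\right) \left(-13\right) = \left(\frac{30}{7} + \frac{4624}{7}\right) \left(-9\right) \left(-13\right) = \frac{4654}{7} \left(-9\right) \left(-13\right) = \left(- \frac{41886}{7}\right) \left(-13\right) = \frac{544518}{7}$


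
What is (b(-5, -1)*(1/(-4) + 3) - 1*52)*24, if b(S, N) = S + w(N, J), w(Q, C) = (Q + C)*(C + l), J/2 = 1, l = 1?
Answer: -1380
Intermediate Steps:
J = 2 (J = 2*1 = 2)
w(Q, C) = (1 + C)*(C + Q) (w(Q, C) = (Q + C)*(C + 1) = (C + Q)*(1 + C) = (1 + C)*(C + Q))
b(S, N) = 6 + S + 3*N (b(S, N) = S + (2 + N + 2**2 + 2*N) = S + (2 + N + 4 + 2*N) = S + (6 + 3*N) = 6 + S + 3*N)
(b(-5, -1)*(1/(-4) + 3) - 1*52)*24 = ((6 - 5 + 3*(-1))*(1/(-4) + 3) - 1*52)*24 = ((6 - 5 - 3)*(-1/4 + 3) - 52)*24 = (-2*11/4 - 52)*24 = (-11/2 - 52)*24 = -115/2*24 = -1380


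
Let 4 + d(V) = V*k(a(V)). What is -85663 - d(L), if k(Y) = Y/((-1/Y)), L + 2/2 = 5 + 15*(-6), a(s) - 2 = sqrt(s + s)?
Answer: -71211 - 688*I*sqrt(43) ≈ -71211.0 - 4511.5*I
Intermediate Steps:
a(s) = 2 + sqrt(2)*sqrt(s) (a(s) = 2 + sqrt(s + s) = 2 + sqrt(2*s) = 2 + sqrt(2)*sqrt(s))
L = -86 (L = -1 + (5 + 15*(-6)) = -1 + (5 - 90) = -1 - 85 = -86)
k(Y) = -Y**2 (k(Y) = Y*(-Y) = -Y**2)
d(V) = -4 - V*(2 + sqrt(2)*sqrt(V))**2 (d(V) = -4 + V*(-(2 + sqrt(2)*sqrt(V))**2) = -4 - V*(2 + sqrt(2)*sqrt(V))**2)
-85663 - d(L) = -85663 - (-4 - 1*(-86)*(2 + sqrt(2)*sqrt(-86))**2) = -85663 - (-4 - 1*(-86)*(2 + sqrt(2)*(I*sqrt(86)))**2) = -85663 - (-4 - 1*(-86)*(2 + 2*I*sqrt(43))**2) = -85663 - (-4 + 86*(2 + 2*I*sqrt(43))**2) = -85663 + (4 - 86*(2 + 2*I*sqrt(43))**2) = -85659 - 86*(2 + 2*I*sqrt(43))**2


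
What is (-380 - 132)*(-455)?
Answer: 232960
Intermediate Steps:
(-380 - 132)*(-455) = -512*(-455) = 232960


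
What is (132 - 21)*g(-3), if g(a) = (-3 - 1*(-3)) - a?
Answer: 333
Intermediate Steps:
g(a) = -a (g(a) = (-3 + 3) - a = 0 - a = -a)
(132 - 21)*g(-3) = (132 - 21)*(-1*(-3)) = 111*3 = 333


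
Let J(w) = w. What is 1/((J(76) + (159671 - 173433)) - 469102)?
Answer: -1/482788 ≈ -2.0713e-6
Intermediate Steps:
1/((J(76) + (159671 - 173433)) - 469102) = 1/((76 + (159671 - 173433)) - 469102) = 1/((76 - 13762) - 469102) = 1/(-13686 - 469102) = 1/(-482788) = -1/482788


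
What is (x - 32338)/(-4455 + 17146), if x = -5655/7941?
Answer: -12228653/4799011 ≈ -2.5482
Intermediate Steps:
x = -1885/2647 (x = -5655*1/7941 = -1885/2647 ≈ -0.71213)
(x - 32338)/(-4455 + 17146) = (-1885/2647 - 32338)/(-4455 + 17146) = -85600571/2647/12691 = -85600571/2647*1/12691 = -12228653/4799011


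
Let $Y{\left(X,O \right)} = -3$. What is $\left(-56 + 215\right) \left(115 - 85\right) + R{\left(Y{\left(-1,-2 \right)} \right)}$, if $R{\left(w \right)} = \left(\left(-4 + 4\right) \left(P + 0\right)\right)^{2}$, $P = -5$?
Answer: $4770$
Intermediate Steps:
$R{\left(w \right)} = 0$ ($R{\left(w \right)} = \left(\left(-4 + 4\right) \left(-5 + 0\right)\right)^{2} = \left(0 \left(-5\right)\right)^{2} = 0^{2} = 0$)
$\left(-56 + 215\right) \left(115 - 85\right) + R{\left(Y{\left(-1,-2 \right)} \right)} = \left(-56 + 215\right) \left(115 - 85\right) + 0 = 159 \cdot 30 + 0 = 4770 + 0 = 4770$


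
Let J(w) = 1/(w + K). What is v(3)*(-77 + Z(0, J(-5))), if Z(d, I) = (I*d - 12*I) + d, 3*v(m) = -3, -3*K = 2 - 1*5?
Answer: 74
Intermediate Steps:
K = 1 (K = -(2 - 1*5)/3 = -(2 - 5)/3 = -⅓*(-3) = 1)
J(w) = 1/(1 + w) (J(w) = 1/(w + 1) = 1/(1 + w))
v(m) = -1 (v(m) = (⅓)*(-3) = -1)
Z(d, I) = d - 12*I + I*d (Z(d, I) = (-12*I + I*d) + d = d - 12*I + I*d)
v(3)*(-77 + Z(0, J(-5))) = -(-77 + (0 - 12/(1 - 5) + 0/(1 - 5))) = -(-77 + (0 - 12/(-4) + 0/(-4))) = -(-77 + (0 - 12*(-¼) - ¼*0)) = -(-77 + (0 + 3 + 0)) = -(-77 + 3) = -1*(-74) = 74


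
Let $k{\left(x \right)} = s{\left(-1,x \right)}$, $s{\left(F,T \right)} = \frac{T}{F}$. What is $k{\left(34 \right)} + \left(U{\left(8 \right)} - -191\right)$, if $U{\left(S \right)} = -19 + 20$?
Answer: $158$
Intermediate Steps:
$U{\left(S \right)} = 1$
$k{\left(x \right)} = - x$ ($k{\left(x \right)} = \frac{x}{-1} = x \left(-1\right) = - x$)
$k{\left(34 \right)} + \left(U{\left(8 \right)} - -191\right) = \left(-1\right) 34 + \left(1 - -191\right) = -34 + \left(1 + 191\right) = -34 + 192 = 158$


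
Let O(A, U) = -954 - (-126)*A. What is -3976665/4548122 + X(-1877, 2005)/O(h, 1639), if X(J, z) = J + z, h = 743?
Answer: -45988940743/52680897126 ≈ -0.87297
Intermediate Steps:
O(A, U) = -954 + 126*A
-3976665/4548122 + X(-1877, 2005)/O(h, 1639) = -3976665/4548122 + (-1877 + 2005)/(-954 + 126*743) = -3976665*1/4548122 + 128/(-954 + 93618) = -3976665/4548122 + 128/92664 = -3976665/4548122 + 128*(1/92664) = -3976665/4548122 + 16/11583 = -45988940743/52680897126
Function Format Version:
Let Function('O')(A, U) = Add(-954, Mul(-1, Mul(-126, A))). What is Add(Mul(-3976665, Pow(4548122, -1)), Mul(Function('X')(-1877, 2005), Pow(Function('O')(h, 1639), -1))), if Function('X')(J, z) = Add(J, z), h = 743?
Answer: Rational(-45988940743, 52680897126) ≈ -0.87297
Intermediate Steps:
Function('O')(A, U) = Add(-954, Mul(126, A))
Add(Mul(-3976665, Pow(4548122, -1)), Mul(Function('X')(-1877, 2005), Pow(Function('O')(h, 1639), -1))) = Add(Mul(-3976665, Pow(4548122, -1)), Mul(Add(-1877, 2005), Pow(Add(-954, Mul(126, 743)), -1))) = Add(Mul(-3976665, Rational(1, 4548122)), Mul(128, Pow(Add(-954, 93618), -1))) = Add(Rational(-3976665, 4548122), Mul(128, Pow(92664, -1))) = Add(Rational(-3976665, 4548122), Mul(128, Rational(1, 92664))) = Add(Rational(-3976665, 4548122), Rational(16, 11583)) = Rational(-45988940743, 52680897126)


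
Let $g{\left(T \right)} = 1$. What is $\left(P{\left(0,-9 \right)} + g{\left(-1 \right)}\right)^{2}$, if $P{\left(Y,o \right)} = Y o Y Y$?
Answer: $1$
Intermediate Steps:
$P{\left(Y,o \right)} = o Y^{3}$ ($P{\left(Y,o \right)} = o Y^{2} Y = o Y^{3}$)
$\left(P{\left(0,-9 \right)} + g{\left(-1 \right)}\right)^{2} = \left(- 9 \cdot 0^{3} + 1\right)^{2} = \left(\left(-9\right) 0 + 1\right)^{2} = \left(0 + 1\right)^{2} = 1^{2} = 1$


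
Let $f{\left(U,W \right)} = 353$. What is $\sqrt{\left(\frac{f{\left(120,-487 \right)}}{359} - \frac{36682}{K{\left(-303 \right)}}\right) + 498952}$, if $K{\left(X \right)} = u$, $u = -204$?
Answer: $\frac{\sqrt{669276148658298}}{36618} \approx 706.49$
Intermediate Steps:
$K{\left(X \right)} = -204$
$\sqrt{\left(\frac{f{\left(120,-487 \right)}}{359} - \frac{36682}{K{\left(-303 \right)}}\right) + 498952} = \sqrt{\left(\frac{353}{359} - \frac{36682}{-204}\right) + 498952} = \sqrt{\left(353 \cdot \frac{1}{359} - - \frac{18341}{102}\right) + 498952} = \sqrt{\left(\frac{353}{359} + \frac{18341}{102}\right) + 498952} = \sqrt{\frac{6620425}{36618} + 498952} = \sqrt{\frac{18277244761}{36618}} = \frac{\sqrt{669276148658298}}{36618}$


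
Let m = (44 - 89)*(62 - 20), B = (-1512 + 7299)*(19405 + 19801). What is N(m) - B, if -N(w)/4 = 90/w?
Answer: -4764587558/21 ≈ -2.2689e+8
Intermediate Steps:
B = 226885122 (B = 5787*39206 = 226885122)
m = -1890 (m = -45*42 = -1890)
N(w) = -360/w
N(m) - B = -360/(-1890) - 1*226885122 = -360*(-1/1890) - 226885122 = 4/21 - 226885122 = -4764587558/21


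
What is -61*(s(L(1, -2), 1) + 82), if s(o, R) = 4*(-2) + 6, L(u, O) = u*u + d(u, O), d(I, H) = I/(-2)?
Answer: -4880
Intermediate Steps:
d(I, H) = -I/2 (d(I, H) = I*(-½) = -I/2)
L(u, O) = u² - u/2 (L(u, O) = u*u - u/2 = u² - u/2)
s(o, R) = -2 (s(o, R) = -8 + 6 = -2)
-61*(s(L(1, -2), 1) + 82) = -61*(-2 + 82) = -61*80 = -4880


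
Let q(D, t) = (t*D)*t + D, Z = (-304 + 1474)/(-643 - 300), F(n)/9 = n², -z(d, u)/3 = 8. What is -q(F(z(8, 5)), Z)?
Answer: -11706244416/889249 ≈ -13164.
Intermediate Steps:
z(d, u) = -24 (z(d, u) = -3*8 = -24)
F(n) = 9*n²
Z = -1170/943 (Z = 1170/(-943) = 1170*(-1/943) = -1170/943 ≈ -1.2407)
q(D, t) = D + D*t² (q(D, t) = (D*t)*t + D = D*t² + D = D + D*t²)
-q(F(z(8, 5)), Z) = -9*(-24)²*(1 + (-1170/943)²) = -9*576*(1 + 1368900/889249) = -5184*2258149/889249 = -1*11706244416/889249 = -11706244416/889249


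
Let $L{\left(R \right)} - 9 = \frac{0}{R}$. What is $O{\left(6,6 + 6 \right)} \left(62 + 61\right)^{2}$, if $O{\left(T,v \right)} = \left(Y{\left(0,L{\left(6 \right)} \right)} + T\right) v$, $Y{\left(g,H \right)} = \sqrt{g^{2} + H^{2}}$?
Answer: $2723220$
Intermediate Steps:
$L{\left(R \right)} = 9$ ($L{\left(R \right)} = 9 + \frac{0}{R} = 9 + 0 = 9$)
$Y{\left(g,H \right)} = \sqrt{H^{2} + g^{2}}$
$O{\left(T,v \right)} = v \left(9 + T\right)$ ($O{\left(T,v \right)} = \left(\sqrt{9^{2} + 0^{2}} + T\right) v = \left(\sqrt{81 + 0} + T\right) v = \left(\sqrt{81} + T\right) v = \left(9 + T\right) v = v \left(9 + T\right)$)
$O{\left(6,6 + 6 \right)} \left(62 + 61\right)^{2} = \left(6 + 6\right) \left(9 + 6\right) \left(62 + 61\right)^{2} = 12 \cdot 15 \cdot 123^{2} = 180 \cdot 15129 = 2723220$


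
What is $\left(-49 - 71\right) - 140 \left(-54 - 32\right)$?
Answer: $11920$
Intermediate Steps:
$\left(-49 - 71\right) - 140 \left(-54 - 32\right) = \left(-49 - 71\right) - -12040 = -120 + 12040 = 11920$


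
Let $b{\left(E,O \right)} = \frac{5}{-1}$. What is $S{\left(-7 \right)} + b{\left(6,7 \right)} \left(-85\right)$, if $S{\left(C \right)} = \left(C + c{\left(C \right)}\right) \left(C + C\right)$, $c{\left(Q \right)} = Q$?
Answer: $621$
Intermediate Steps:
$b{\left(E,O \right)} = -5$ ($b{\left(E,O \right)} = 5 \left(-1\right) = -5$)
$S{\left(C \right)} = 4 C^{2}$ ($S{\left(C \right)} = \left(C + C\right) \left(C + C\right) = 2 C 2 C = 4 C^{2}$)
$S{\left(-7 \right)} + b{\left(6,7 \right)} \left(-85\right) = 4 \left(-7\right)^{2} - -425 = 4 \cdot 49 + 425 = 196 + 425 = 621$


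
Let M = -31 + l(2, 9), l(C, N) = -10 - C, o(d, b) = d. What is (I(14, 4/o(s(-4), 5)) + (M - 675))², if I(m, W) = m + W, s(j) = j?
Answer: 497025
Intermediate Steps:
M = -43 (M = -31 + (-10 - 1*2) = -31 + (-10 - 2) = -31 - 12 = -43)
I(m, W) = W + m
(I(14, 4/o(s(-4), 5)) + (M - 675))² = ((4/(-4) + 14) + (-43 - 675))² = ((4*(-¼) + 14) - 718)² = ((-1 + 14) - 718)² = (13 - 718)² = (-705)² = 497025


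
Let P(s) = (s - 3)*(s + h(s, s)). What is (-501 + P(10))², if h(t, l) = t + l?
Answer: 84681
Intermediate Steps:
h(t, l) = l + t
P(s) = 3*s*(-3 + s) (P(s) = (s - 3)*(s + (s + s)) = (-3 + s)*(s + 2*s) = (-3 + s)*(3*s) = 3*s*(-3 + s))
(-501 + P(10))² = (-501 + 3*10*(-3 + 10))² = (-501 + 3*10*7)² = (-501 + 210)² = (-291)² = 84681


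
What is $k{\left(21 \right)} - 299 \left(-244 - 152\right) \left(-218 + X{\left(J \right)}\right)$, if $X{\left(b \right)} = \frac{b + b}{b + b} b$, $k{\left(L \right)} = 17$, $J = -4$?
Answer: $-26285671$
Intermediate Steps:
$X{\left(b \right)} = b$ ($X{\left(b \right)} = \frac{2 b}{2 b} b = 2 b \frac{1}{2 b} b = 1 b = b$)
$k{\left(21 \right)} - 299 \left(-244 - 152\right) \left(-218 + X{\left(J \right)}\right) = 17 - 299 \left(-244 - 152\right) \left(-218 - 4\right) = 17 - 299 \left(-244 - 152\right) \left(-222\right) = 17 - 299 \left(\left(-396\right) \left(-222\right)\right) = 17 - 26285688 = -26285671$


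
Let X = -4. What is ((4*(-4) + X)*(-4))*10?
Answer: 800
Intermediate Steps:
((4*(-4) + X)*(-4))*10 = ((4*(-4) - 4)*(-4))*10 = ((-16 - 4)*(-4))*10 = -20*(-4)*10 = 80*10 = 800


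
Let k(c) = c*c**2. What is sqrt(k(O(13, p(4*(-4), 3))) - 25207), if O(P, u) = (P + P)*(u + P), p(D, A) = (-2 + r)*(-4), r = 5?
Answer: I*sqrt(7631) ≈ 87.356*I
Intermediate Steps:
p(D, A) = -12 (p(D, A) = (-2 + 5)*(-4) = 3*(-4) = -12)
O(P, u) = 2*P*(P + u) (O(P, u) = (2*P)*(P + u) = 2*P*(P + u))
k(c) = c**3
sqrt(k(O(13, p(4*(-4), 3))) - 25207) = sqrt((2*13*(13 - 12))**3 - 25207) = sqrt((2*13*1)**3 - 25207) = sqrt(26**3 - 25207) = sqrt(17576 - 25207) = sqrt(-7631) = I*sqrt(7631)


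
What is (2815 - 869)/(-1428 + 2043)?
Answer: 1946/615 ≈ 3.1642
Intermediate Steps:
(2815 - 869)/(-1428 + 2043) = 1946/615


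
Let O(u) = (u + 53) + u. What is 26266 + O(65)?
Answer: 26449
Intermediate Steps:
O(u) = 53 + 2*u (O(u) = (53 + u) + u = 53 + 2*u)
26266 + O(65) = 26266 + (53 + 2*65) = 26266 + (53 + 130) = 26266 + 183 = 26449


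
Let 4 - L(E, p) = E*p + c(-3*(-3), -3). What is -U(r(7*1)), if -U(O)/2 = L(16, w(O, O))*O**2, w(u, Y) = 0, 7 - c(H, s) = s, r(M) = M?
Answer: -588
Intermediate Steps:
c(H, s) = 7 - s
L(E, p) = -6 - E*p (L(E, p) = 4 - (E*p + (7 - 1*(-3))) = 4 - (E*p + (7 + 3)) = 4 - (E*p + 10) = 4 - (10 + E*p) = 4 + (-10 - E*p) = -6 - E*p)
U(O) = 12*O**2 (U(O) = -2*(-6 - 1*16*0)*O**2 = -2*(-6 + 0)*O**2 = -(-12)*O**2 = 12*O**2)
-U(r(7*1)) = -12*(7*1)**2 = -12*7**2 = -12*49 = -1*588 = -588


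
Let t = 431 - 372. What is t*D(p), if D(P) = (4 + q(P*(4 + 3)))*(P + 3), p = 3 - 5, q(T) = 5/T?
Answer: 3009/14 ≈ 214.93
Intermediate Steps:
t = 59
p = -2
D(P) = (3 + P)*(4 + 5/(7*P)) (D(P) = (4 + 5/((P*(4 + 3))))*(P + 3) = (4 + 5/((P*7)))*(3 + P) = (4 + 5/((7*P)))*(3 + P) = (4 + 5*(1/(7*P)))*(3 + P) = (4 + 5/(7*P))*(3 + P) = (3 + P)*(4 + 5/(7*P)))
t*D(p) = 59*((⅐)*(15 - 2*(89 + 28*(-2)))/(-2)) = 59*((⅐)*(-½)*(15 - 2*(89 - 56))) = 59*((⅐)*(-½)*(15 - 2*33)) = 59*((⅐)*(-½)*(15 - 66)) = 59*((⅐)*(-½)*(-51)) = 59*(51/14) = 3009/14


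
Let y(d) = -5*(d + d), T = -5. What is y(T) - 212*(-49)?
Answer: 10438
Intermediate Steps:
y(d) = -10*d
y(T) - 212*(-49) = -10*(-5) - 212*(-49) = 50 + 10388 = 10438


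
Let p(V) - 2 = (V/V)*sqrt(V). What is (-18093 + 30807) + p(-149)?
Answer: 12716 + I*sqrt(149) ≈ 12716.0 + 12.207*I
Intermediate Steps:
p(V) = 2 + sqrt(V) (p(V) = 2 + (V/V)*sqrt(V) = 2 + 1*sqrt(V) = 2 + sqrt(V))
(-18093 + 30807) + p(-149) = (-18093 + 30807) + (2 + sqrt(-149)) = 12714 + (2 + I*sqrt(149)) = 12716 + I*sqrt(149)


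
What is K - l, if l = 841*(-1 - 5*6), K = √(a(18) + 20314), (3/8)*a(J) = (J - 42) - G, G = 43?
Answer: 26071 + √181218/3 ≈ 26213.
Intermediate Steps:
a(J) = -680/3 + 8*J/3 (a(J) = 8*((J - 42) - 1*43)/3 = 8*((-42 + J) - 43)/3 = 8*(-85 + J)/3 = -680/3 + 8*J/3)
K = √181218/3 (K = √((-680/3 + (8/3)*18) + 20314) = √((-680/3 + 48) + 20314) = √(-536/3 + 20314) = √(60406/3) = √181218/3 ≈ 141.90)
l = -26071 (l = 841*(-1 - 30) = 841*(-31) = -26071)
K - l = √181218/3 - 1*(-26071) = √181218/3 + 26071 = 26071 + √181218/3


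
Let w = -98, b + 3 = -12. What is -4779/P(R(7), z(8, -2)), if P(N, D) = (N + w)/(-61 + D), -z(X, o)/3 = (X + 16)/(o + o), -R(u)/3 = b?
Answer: -205497/53 ≈ -3877.3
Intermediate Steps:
b = -15 (b = -3 - 12 = -15)
R(u) = 45 (R(u) = -3*(-15) = 45)
z(X, o) = -3*(16 + X)/(2*o) (z(X, o) = -3*(X + 16)/(o + o) = -3*(16 + X)/(2*o))
P(N, D) = (-98 + N)/(-61 + D) (P(N, D) = (N - 98)/(-61 + D) = (-98 + N)/(-61 + D))
-4779/P(R(7), z(8, -2)) = -4779*(-61 + (3/2)*(-16 - 1*8)/(-2))/(-98 + 45) = -4779/(-53/(-61 + (3/2)*(-½)*(-16 - 8))) = -4779/(-53/(-61 + (3/2)*(-½)*(-24))) = -4779/(-53/(-61 + 18)) = -4779/(-53/(-43)) = -4779/((-1/43*(-53))) = -4779/53/43 = -4779*43/53 = -205497/53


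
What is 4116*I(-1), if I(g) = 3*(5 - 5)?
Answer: 0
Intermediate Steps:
I(g) = 0 (I(g) = 3*0 = 0)
4116*I(-1) = 4116*0 = 0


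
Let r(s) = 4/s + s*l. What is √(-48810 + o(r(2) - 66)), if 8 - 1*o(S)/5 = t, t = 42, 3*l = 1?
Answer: 2*I*√12245 ≈ 221.31*I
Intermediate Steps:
l = ⅓ (l = (⅓)*1 = ⅓ ≈ 0.33333)
r(s) = 4/s + s/3 (r(s) = 4/s + s*(⅓) = 4/s + s/3)
o(S) = -170 (o(S) = 40 - 5*42 = 40 - 210 = -170)
√(-48810 + o(r(2) - 66)) = √(-48810 - 170) = √(-48980) = 2*I*√12245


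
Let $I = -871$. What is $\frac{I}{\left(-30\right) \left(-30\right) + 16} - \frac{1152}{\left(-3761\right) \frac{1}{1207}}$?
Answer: $\frac{1270389193}{3445076} \approx 368.75$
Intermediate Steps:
$\frac{I}{\left(-30\right) \left(-30\right) + 16} - \frac{1152}{\left(-3761\right) \frac{1}{1207}} = - \frac{871}{\left(-30\right) \left(-30\right) + 16} - \frac{1152}{\left(-3761\right) \frac{1}{1207}} = - \frac{871}{900 + 16} - \frac{1152}{\left(-3761\right) \frac{1}{1207}} = - \frac{871}{916} - \frac{1152}{- \frac{3761}{1207}} = \left(-871\right) \frac{1}{916} - - \frac{1390464}{3761} = - \frac{871}{916} + \frac{1390464}{3761} = \frac{1270389193}{3445076}$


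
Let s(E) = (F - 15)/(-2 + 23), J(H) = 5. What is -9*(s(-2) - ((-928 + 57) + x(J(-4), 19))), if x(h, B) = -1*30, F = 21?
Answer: -56781/7 ≈ -8111.6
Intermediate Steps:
s(E) = 2/7 (s(E) = (21 - 15)/(-2 + 23) = 6/21 = 6*(1/21) = 2/7)
x(h, B) = -30
-9*(s(-2) - ((-928 + 57) + x(J(-4), 19))) = -9*(2/7 - ((-928 + 57) - 30)) = -9*(2/7 - (-871 - 30)) = -9*(2/7 - 1*(-901)) = -9*(2/7 + 901) = -9*6309/7 = -56781/7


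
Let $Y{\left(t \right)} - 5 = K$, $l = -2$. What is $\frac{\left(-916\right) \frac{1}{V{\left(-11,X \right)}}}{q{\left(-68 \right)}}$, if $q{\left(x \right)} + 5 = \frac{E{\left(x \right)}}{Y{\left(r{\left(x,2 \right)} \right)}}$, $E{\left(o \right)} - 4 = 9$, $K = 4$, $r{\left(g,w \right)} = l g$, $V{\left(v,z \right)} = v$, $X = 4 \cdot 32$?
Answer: $- \frac{2061}{88} \approx -23.42$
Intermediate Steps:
$X = 128$
$r{\left(g,w \right)} = - 2 g$
$E{\left(o \right)} = 13$ ($E{\left(o \right)} = 4 + 9 = 13$)
$Y{\left(t \right)} = 9$ ($Y{\left(t \right)} = 5 + 4 = 9$)
$q{\left(x \right)} = - \frac{32}{9}$ ($q{\left(x \right)} = -5 + \frac{13}{9} = - \frac{32}{9}$)
$\frac{\left(-916\right) \frac{1}{V{\left(-11,X \right)}}}{q{\left(-68 \right)}} = \frac{\left(-916\right) \frac{1}{-11}}{- \frac{32}{9}} = \left(-916\right) \left(- \frac{1}{11}\right) \left(- \frac{9}{32}\right) = \frac{916}{11} \left(- \frac{9}{32}\right) = - \frac{2061}{88}$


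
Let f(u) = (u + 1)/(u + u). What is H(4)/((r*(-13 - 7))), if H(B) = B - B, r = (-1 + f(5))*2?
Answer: 0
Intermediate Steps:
f(u) = (1 + u)/(2*u) (f(u) = (1 + u)/((2*u)) = (1 + u)*(1/(2*u)) = (1 + u)/(2*u))
r = -⅘ (r = (-1 + (½)*(1 + 5)/5)*2 = (-1 + (½)*(⅕)*6)*2 = (-1 + ⅗)*2 = -⅖*2 = -⅘ ≈ -0.80000)
H(B) = 0
H(4)/((r*(-13 - 7))) = 0/((-4*(-13 - 7)/5)) = 0/((-⅘*(-20))) = 0/16 = 0*(1/16) = 0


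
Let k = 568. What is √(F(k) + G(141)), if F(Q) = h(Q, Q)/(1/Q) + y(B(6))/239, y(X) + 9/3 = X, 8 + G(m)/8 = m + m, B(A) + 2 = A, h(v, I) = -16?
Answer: 3*I*√43767353/239 ≈ 83.042*I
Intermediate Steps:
B(A) = -2 + A
G(m) = -64 + 16*m (G(m) = -64 + 8*(m + m) = -64 + 8*(2*m) = -64 + 16*m)
y(X) = -3 + X
F(Q) = 1/239 - 16*Q (F(Q) = -16*Q + (-3 + (-2 + 6))/239 = -16*Q + (-3 + 4)*(1/239) = -16*Q + 1*(1/239) = -16*Q + 1/239 = 1/239 - 16*Q)
√(F(k) + G(141)) = √((1/239 - 16*568) + (-64 + 16*141)) = √((1/239 - 9088) + (-64 + 2256)) = √(-2172031/239 + 2192) = √(-1648143/239) = 3*I*√43767353/239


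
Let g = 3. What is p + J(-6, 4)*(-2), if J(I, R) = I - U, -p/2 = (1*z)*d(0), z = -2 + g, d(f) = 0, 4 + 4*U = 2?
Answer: 11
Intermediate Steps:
U = -1/2 (U = -1 + (1/4)*2 = -1 + 1/2 = -1/2 ≈ -0.50000)
z = 1 (z = -2 + 3 = 1)
p = 0 (p = -2*1*1*0 = -2*0 = 0)
J(I, R) = 1/2 + I (J(I, R) = I - 1*(-1/2) = I + 1/2 = 1/2 + I)
p + J(-6, 4)*(-2) = 0 + (1/2 - 6)*(-2) = 0 - 11/2*(-2) = 0 + 11 = 11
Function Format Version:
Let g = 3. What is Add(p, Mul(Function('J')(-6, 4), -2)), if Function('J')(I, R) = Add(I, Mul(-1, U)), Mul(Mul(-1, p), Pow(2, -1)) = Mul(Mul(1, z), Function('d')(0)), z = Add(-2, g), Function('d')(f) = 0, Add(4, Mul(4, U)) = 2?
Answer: 11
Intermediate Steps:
U = Rational(-1, 2) (U = Add(-1, Mul(Rational(1, 4), 2)) = Add(-1, Rational(1, 2)) = Rational(-1, 2) ≈ -0.50000)
z = 1 (z = Add(-2, 3) = 1)
p = 0 (p = Mul(-2, Mul(Mul(1, 1), 0)) = Mul(-2, Mul(1, 0)) = Mul(-2, 0) = 0)
Function('J')(I, R) = Add(Rational(1, 2), I) (Function('J')(I, R) = Add(I, Mul(-1, Rational(-1, 2))) = Add(I, Rational(1, 2)) = Add(Rational(1, 2), I))
Add(p, Mul(Function('J')(-6, 4), -2)) = Add(0, Mul(Add(Rational(1, 2), -6), -2)) = Add(0, Mul(Rational(-11, 2), -2)) = Add(0, 11) = 11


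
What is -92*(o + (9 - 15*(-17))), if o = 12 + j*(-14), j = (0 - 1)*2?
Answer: -27968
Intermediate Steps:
j = -2 (j = -1*2 = -2)
o = 40 (o = 12 - 2*(-14) = 12 + 28 = 40)
-92*(o + (9 - 15*(-17))) = -92*(40 + (9 - 15*(-17))) = -92*(40 + (9 + 255)) = -92*(40 + 264) = -92*304 = -27968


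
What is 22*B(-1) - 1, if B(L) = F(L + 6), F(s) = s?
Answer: 109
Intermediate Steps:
B(L) = 6 + L (B(L) = L + 6 = 6 + L)
22*B(-1) - 1 = 22*(6 - 1) - 1 = 22*5 - 1 = 110 - 1 = 109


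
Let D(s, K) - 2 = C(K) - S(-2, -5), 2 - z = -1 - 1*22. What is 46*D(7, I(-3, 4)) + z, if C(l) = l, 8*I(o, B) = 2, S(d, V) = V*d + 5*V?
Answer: 1637/2 ≈ 818.50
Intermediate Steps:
S(d, V) = 5*V + V*d
I(o, B) = ¼ (I(o, B) = (⅛)*2 = ¼)
z = 25 (z = 2 - (-1 - 1*22) = 2 - (-1 - 22) = 2 - 1*(-23) = 2 + 23 = 25)
D(s, K) = 17 + K (D(s, K) = 2 + (K - (-5)*(5 - 2)) = 2 + (K - (-5)*3) = 2 + (K - 1*(-15)) = 2 + (K + 15) = 2 + (15 + K) = 17 + K)
46*D(7, I(-3, 4)) + z = 46*(17 + ¼) + 25 = 46*(69/4) + 25 = 1587/2 + 25 = 1637/2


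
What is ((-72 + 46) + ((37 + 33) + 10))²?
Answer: 2916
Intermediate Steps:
((-72 + 46) + ((37 + 33) + 10))² = (-26 + (70 + 10))² = (-26 + 80)² = 54² = 2916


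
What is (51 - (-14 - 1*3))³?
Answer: 314432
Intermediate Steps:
(51 - (-14 - 1*3))³ = (51 - (-14 - 3))³ = (51 - 1*(-17))³ = (51 + 17)³ = 68³ = 314432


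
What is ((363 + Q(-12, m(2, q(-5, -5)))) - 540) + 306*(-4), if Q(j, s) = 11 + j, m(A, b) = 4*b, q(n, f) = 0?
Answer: -1402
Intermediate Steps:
((363 + Q(-12, m(2, q(-5, -5)))) - 540) + 306*(-4) = ((363 + (11 - 12)) - 540) + 306*(-4) = ((363 - 1) - 540) - 1224 = (362 - 540) - 1224 = -178 - 1224 = -1402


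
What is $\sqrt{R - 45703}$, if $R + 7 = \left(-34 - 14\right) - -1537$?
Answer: $i \sqrt{44221} \approx 210.29 i$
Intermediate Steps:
$R = 1482$ ($R = -7 - -1489 = -7 + \left(\left(-34 - 14\right) + 1537\right) = -7 + \left(-48 + 1537\right) = -7 + 1489 = 1482$)
$\sqrt{R - 45703} = \sqrt{1482 - 45703} = \sqrt{-44221} = i \sqrt{44221}$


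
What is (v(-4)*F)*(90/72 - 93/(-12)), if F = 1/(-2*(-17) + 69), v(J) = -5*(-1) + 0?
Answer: 45/103 ≈ 0.43689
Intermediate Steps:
v(J) = 5 (v(J) = 5 + 0 = 5)
F = 1/103 (F = 1/(34 + 69) = 1/103 ≈ 0.0097087)
(v(-4)*F)*(90/72 - 93/(-12)) = (5*(1/103))*(90/72 - 93/(-12)) = 5*(90*(1/72) - 93*(-1/12))/103 = 5*(5/4 + 31/4)/103 = (5/103)*9 = 45/103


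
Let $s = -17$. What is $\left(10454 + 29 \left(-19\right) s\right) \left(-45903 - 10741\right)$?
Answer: $-1122740724$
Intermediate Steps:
$\left(10454 + 29 \left(-19\right) s\right) \left(-45903 - 10741\right) = \left(10454 + 29 \left(-19\right) \left(-17\right)\right) \left(-45903 - 10741\right) = \left(10454 - -9367\right) \left(-56644\right) = \left(10454 + 9367\right) \left(-56644\right) = 19821 \left(-56644\right) = -1122740724$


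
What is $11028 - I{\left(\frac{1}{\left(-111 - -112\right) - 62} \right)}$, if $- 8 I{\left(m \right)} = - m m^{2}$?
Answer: $\frac{20025171745}{1815848} \approx 11028.0$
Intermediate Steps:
$I{\left(m \right)} = \frac{m^{3}}{8}$ ($I{\left(m \right)} = - \frac{\left(-1\right) m m^{2}}{8} = - \frac{\left(-1\right) m^{3}}{8} = \frac{m^{3}}{8}$)
$11028 - I{\left(\frac{1}{\left(-111 - -112\right) - 62} \right)} = 11028 - \frac{\left(\frac{1}{\left(-111 - -112\right) - 62}\right)^{3}}{8} = 11028 - \frac{\left(\frac{1}{\left(-111 + 112\right) - 62}\right)^{3}}{8} = 11028 - \frac{\left(\frac{1}{1 - 62}\right)^{3}}{8} = 11028 - \frac{\left(\frac{1}{-61}\right)^{3}}{8} = 11028 - \frac{\left(- \frac{1}{61}\right)^{3}}{8} = 11028 - \frac{1}{8} \left(- \frac{1}{226981}\right) = 11028 - - \frac{1}{1815848} = 11028 + \frac{1}{1815848} = \frac{20025171745}{1815848}$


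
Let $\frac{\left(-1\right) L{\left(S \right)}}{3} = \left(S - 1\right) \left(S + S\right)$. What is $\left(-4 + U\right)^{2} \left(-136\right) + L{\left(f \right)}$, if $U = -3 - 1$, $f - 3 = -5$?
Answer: $-8740$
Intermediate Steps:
$f = -2$ ($f = 3 - 5 = -2$)
$L{\left(S \right)} = - 6 S \left(-1 + S\right)$ ($L{\left(S \right)} = - 3 \left(S - 1\right) \left(S + S\right) = - 3 \left(-1 + S\right) 2 S = - 3 \cdot 2 S \left(-1 + S\right) = - 6 S \left(-1 + S\right)$)
$U = -4$ ($U = -3 - 1 = -4$)
$\left(-4 + U\right)^{2} \left(-136\right) + L{\left(f \right)} = \left(-4 - 4\right)^{2} \left(-136\right) + 6 \left(-2\right) \left(1 - -2\right) = \left(-8\right)^{2} \left(-136\right) + 6 \left(-2\right) \left(1 + 2\right) = 64 \left(-136\right) + 6 \left(-2\right) 3 = -8704 - 36 = -8740$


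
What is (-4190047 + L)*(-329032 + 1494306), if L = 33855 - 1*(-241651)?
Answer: -4561512849234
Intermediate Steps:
L = 275506 (L = 33855 + 241651 = 275506)
(-4190047 + L)*(-329032 + 1494306) = (-4190047 + 275506)*(-329032 + 1494306) = -3914541*1165274 = -4561512849234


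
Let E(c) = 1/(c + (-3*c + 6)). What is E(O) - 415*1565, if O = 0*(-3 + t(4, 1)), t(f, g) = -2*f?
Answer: -3896849/6 ≈ -6.4948e+5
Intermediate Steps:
O = 0 (O = 0*(-3 - 2*4) = 0*(-3 - 8) = 0*(-11) = 0)
E(c) = 1/(6 - 2*c) (E(c) = 1/(c + (6 - 3*c)) = 1/(6 - 2*c))
E(O) - 415*1565 = -1/(-6 + 2*0) - 415*1565 = -1/(-6 + 0) - 649475 = -1/(-6) - 649475 = -1*(-1/6) - 649475 = 1/6 - 649475 = -3896849/6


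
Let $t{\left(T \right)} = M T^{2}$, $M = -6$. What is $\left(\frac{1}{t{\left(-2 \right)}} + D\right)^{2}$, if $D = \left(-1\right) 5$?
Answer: $\frac{14641}{576} \approx 25.418$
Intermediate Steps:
$D = -5$
$t{\left(T \right)} = - 6 T^{2}$
$\left(\frac{1}{t{\left(-2 \right)}} + D\right)^{2} = \left(\frac{1}{\left(-6\right) \left(-2\right)^{2}} - 5\right)^{2} = \left(\frac{1}{\left(-6\right) 4} - 5\right)^{2} = \left(\frac{1}{-24} - 5\right)^{2} = \left(- \frac{1}{24} - 5\right)^{2} = \left(- \frac{121}{24}\right)^{2} = \frac{14641}{576}$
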